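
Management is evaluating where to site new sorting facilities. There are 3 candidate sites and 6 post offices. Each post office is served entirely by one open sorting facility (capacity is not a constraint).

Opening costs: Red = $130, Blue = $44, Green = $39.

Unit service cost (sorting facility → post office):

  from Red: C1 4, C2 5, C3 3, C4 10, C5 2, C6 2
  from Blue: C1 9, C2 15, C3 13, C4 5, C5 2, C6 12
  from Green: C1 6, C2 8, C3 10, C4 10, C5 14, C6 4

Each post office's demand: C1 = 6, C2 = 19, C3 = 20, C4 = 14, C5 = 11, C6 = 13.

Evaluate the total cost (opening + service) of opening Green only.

Each post office is assigned to its cheapest site among the open ones.
{Green}: C1→Green 6·6=36, C2→Green 8·19=152, C3→Green 10·20=200, C4→Green 10·14=140, C5→Green 14·11=154, C6→Green 4·13=52. Service 734; fixed 39; total 773.

Total cost: 773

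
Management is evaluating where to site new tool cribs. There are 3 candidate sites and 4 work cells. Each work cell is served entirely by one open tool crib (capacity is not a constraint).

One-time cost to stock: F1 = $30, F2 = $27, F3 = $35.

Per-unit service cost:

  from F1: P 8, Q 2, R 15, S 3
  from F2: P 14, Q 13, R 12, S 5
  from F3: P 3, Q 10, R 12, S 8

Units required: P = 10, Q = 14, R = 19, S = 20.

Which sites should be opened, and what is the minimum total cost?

For any fixed open set, each work cell goes to its cheapest open site; total = fixed + service.
{F1, F3}: P→F3 3·10=30, Q→F1 2·14=28, R→F3 12·19=228, S→F1 3·20=60. Service 346; fixed 65; total 411.
{F1, F2, F3}: service 346 + fixed 92 = 438
{F1, F2}: service 396 + fixed 57 = 453
{F2}: service 650 + fixed 27 = 677
No other subset beats 411.

Open F1 and F3; minimum total cost 411.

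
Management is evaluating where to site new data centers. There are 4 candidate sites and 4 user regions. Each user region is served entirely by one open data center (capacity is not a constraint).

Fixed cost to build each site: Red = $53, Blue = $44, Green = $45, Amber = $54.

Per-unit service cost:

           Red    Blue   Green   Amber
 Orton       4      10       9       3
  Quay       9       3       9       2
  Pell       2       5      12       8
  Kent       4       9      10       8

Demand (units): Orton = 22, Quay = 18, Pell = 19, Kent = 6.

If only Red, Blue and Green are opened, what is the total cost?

Total cost: 346

Each user region is assigned to its cheapest site among the open ones.
{Red, Blue, Green}: Orton→Red 4·22=88, Quay→Blue 3·18=54, Pell→Red 2·19=38, Kent→Red 4·6=24. Service 204; fixed 142; total 346.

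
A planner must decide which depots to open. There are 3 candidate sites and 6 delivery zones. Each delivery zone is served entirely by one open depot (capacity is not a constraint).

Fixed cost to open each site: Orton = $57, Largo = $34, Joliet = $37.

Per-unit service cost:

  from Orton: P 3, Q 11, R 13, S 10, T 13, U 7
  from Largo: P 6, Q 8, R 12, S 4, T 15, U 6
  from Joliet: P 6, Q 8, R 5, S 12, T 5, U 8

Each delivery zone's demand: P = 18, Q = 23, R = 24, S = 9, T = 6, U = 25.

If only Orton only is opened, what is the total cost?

Each delivery zone is assigned to its cheapest site among the open ones.
{Orton}: P→Orton 3·18=54, Q→Orton 11·23=253, R→Orton 13·24=312, S→Orton 10·9=90, T→Orton 13·6=78, U→Orton 7·25=175. Service 962; fixed 57; total 1019.

Total cost: 1019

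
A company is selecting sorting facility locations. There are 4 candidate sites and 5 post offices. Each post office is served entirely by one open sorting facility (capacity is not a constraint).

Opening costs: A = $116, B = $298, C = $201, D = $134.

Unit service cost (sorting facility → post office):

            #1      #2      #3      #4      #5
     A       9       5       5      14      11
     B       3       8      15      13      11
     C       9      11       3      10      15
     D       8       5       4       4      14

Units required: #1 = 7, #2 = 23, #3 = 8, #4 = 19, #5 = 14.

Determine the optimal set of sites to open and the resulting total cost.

For any fixed open set, each post office goes to its cheapest open site; total = fixed + service.
{D}: #1→D 8·7=56, #2→D 5·23=115, #3→D 4·8=32, #4→D 4·19=76, #5→D 14·14=196. Service 475; fixed 134; total 609.
{A, D}: service 433 + fixed 250 = 683
{A}: #1→A 9·7=63, #2→A 5·23=115, #3→A 5·8=40, #4→A 14·19=266, #5→A 11·14=154. Service 638; fixed 116; total 754.
{A, B, C, D}: service 390 + fixed 749 = 1139
No other subset beats 609.

Open D only; minimum total cost 609.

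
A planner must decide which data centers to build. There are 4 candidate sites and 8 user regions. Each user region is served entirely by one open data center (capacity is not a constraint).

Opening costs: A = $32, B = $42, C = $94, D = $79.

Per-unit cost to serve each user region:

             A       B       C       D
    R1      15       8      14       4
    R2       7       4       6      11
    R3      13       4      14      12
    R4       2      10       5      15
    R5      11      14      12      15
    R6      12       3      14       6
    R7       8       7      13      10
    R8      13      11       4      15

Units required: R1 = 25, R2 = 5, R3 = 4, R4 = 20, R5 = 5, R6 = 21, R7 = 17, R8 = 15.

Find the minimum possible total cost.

For any fixed open set, each user region goes to its cheapest open site; total = fixed + service.
{A, B, C, D}: R1→D 4·25=100, R2→B 4·5=20, R3→B 4·4=16, R4→A 2·20=40, R5→A 11·5=55, R6→B 3·21=63, R7→B 7·17=119, R8→C 4·15=60. Service 473; fixed 247; total 720.
{A, B, D}: service 578 + fixed 153 = 731
{A, B, C}: service 573 + fixed 168 = 741
{A}: service 1140 + fixed 32 = 1172
(All 15 nonempty subsets were checked; A, B, C and D is lowest.)

Minimum total cost: 720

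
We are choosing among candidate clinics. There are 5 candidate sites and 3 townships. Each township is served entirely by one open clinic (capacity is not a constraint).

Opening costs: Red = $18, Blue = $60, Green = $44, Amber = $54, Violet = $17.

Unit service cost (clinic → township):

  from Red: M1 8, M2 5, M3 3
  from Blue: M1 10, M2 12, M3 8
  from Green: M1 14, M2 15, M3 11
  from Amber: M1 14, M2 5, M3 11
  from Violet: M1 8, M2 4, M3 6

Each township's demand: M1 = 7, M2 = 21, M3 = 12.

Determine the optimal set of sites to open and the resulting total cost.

For any fixed open set, each township goes to its cheapest open site; total = fixed + service.
{Red, Violet}: M1→Red 8·7=56, M2→Violet 4·21=84, M3→Red 3·12=36. Service 176; fixed 35; total 211.
{Red}: service 197 + fixed 18 = 215
{Violet}: service 212 + fixed 17 = 229
{Red, Blue, Green, Amber, Violet}: service 176 + fixed 193 = 369
No other subset beats 211.

Open Red and Violet; minimum total cost 211.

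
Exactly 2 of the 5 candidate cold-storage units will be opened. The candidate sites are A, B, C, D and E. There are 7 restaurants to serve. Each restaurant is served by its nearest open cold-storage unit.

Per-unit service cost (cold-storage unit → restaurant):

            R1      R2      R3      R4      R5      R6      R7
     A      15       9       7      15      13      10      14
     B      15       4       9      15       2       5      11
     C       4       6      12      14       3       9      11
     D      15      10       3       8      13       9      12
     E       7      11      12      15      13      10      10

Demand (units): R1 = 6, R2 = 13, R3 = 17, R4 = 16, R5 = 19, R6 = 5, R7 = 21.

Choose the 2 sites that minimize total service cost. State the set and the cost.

With exactly 2 open, each restaurant uses its cheapest among the chosen.
{C, D}: R1→C 4·6=24, R2→C 6·13=78, R3→D 3·17=51, R4→D 8·16=128, R5→C 3·19=57, R6→C 9·5=45, R7→C 11·21=231. Service cost 614.
{B, D}: service cost 615
{B, C}: service cost 747
Among all 10 size-2 choices, {C, D} is lowest.

Choose C and D; total service cost 614.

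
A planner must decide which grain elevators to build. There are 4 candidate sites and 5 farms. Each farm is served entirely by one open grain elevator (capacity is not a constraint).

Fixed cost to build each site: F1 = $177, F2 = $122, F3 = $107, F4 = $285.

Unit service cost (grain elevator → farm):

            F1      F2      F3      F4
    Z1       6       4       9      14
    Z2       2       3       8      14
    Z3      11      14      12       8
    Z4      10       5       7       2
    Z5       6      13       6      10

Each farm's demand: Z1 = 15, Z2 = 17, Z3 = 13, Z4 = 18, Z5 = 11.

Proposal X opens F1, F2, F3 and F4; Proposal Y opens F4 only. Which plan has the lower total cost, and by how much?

Proposal X: {F1, F2, F3, F4}: Z1→F2 4·15=60, Z2→F1 2·17=34, Z3→F4 8·13=104, Z4→F4 2·18=36, Z5→F1 6·11=66. Service 300; fixed 691; total 991.
Proposal Y: {F4}: Z1→F4 14·15=210, Z2→F4 14·17=238, Z3→F4 8·13=104, Z4→F4 2·18=36, Z5→F4 10·11=110. Service 698; fixed 285; total 983.
Difference: |991 − 983| = 8.

Proposal Y is cheaper by 8.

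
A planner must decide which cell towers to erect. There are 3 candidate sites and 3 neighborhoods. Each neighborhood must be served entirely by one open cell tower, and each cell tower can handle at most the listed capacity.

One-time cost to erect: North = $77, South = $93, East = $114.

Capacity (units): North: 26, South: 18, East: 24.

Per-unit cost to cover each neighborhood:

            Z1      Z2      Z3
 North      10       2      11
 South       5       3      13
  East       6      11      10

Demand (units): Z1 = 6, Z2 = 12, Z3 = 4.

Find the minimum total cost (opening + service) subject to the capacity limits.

Open {North}: Z1→North 10·6=60, Z2→North 2·12=24, Z3→North 11·4=44.
Loads: North carries 22/26. Service 128; fixed 77; total 205.
Next best feasible plan costs 268.

Minimum total cost: 205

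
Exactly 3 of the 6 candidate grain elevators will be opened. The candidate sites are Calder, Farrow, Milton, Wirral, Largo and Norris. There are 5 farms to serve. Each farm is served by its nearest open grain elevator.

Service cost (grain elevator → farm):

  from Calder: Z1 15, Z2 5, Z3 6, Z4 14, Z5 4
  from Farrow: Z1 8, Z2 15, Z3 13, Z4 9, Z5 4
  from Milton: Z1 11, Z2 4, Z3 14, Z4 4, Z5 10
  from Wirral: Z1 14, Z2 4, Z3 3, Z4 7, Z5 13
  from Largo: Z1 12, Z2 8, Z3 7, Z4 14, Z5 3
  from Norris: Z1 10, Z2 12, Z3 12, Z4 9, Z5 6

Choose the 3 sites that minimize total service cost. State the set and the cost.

With exactly 3 open, each farm uses its cheapest among the chosen.
{Farrow, Milton, Wirral}: Z1→Farrow 8, Z2→Milton 4, Z3→Wirral 3, Z4→Milton 4, Z5→Farrow 4. Service cost 23.
{Farrow, Wirral, Largo}: service cost 25
{Milton, Wirral, Largo}: service cost 25
Among all 20 size-3 choices, {Farrow, Milton, Wirral} is lowest.

Choose Farrow, Milton and Wirral; total service cost 23.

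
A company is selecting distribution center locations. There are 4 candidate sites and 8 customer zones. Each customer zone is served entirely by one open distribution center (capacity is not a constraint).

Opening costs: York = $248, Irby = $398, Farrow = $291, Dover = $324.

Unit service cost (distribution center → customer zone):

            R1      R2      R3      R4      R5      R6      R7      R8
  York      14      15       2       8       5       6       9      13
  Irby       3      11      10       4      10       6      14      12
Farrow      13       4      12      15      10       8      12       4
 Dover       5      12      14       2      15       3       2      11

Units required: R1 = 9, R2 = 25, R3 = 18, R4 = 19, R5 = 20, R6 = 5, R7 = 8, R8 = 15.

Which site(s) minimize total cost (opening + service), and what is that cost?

Open York and Farrow; minimum total cost 1206.

For any fixed open set, each customer zone goes to its cheapest open site; total = fixed + service.
{York, Farrow}: R1→Farrow 13·9=117, R2→Farrow 4·25=100, R3→York 2·18=36, R4→York 8·19=152, R5→York 5·20=100, R6→York 6·5=30, R7→York 9·8=72, R8→Farrow 4·15=60. Service 667; fixed 539; total 1206.
{York, Farrow, Dover}: service 410 + fixed 863 = 1273
{York, Dover}: R1→Dover 5·9=45, R2→Dover 12·25=300, R3→York 2·18=36, R4→Dover 2·19=38, R5→York 5·20=100, R6→Dover 3·5=15, R7→Dover 2·8=16, R8→Dover 11·15=165. Service 715; fixed 572; total 1287.
{York, Irby, Farrow, Dover}: service 392 + fixed 1261 = 1653
No other subset beats 1206.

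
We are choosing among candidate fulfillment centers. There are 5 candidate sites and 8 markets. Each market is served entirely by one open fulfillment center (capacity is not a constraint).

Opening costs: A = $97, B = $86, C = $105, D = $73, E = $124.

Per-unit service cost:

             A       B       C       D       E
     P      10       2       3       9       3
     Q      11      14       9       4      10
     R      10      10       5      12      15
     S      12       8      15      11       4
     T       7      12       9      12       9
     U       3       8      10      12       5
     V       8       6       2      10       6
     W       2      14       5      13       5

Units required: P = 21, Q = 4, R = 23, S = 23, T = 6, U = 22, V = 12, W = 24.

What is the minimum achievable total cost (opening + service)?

For any fixed open set, each market goes to its cheapest open site; total = fixed + service.
{A, C, E}: P→C 3·21=63, Q→C 9·4=36, R→C 5·23=115, S→E 4·23=92, T→A 7·6=42, U→A 3·22=66, V→C 2·12=24, W→A 2·24=48. Service 486; fixed 326; total 812.
{C, E}: P→C 3·21=63, Q→C 9·4=36, R→C 5·23=115, S→E 4·23=92, T→C 9·6=54, U→E 5·22=110, V→C 2·12=24, W→C 5·24=120. Service 614; fixed 229; total 843.
{A, B, C}: P→B 2·21=42, Q→C 9·4=36, R→C 5·23=115, S→B 8·23=184, T→A 7·6=42, U→A 3·22=66, V→C 2·12=24, W→A 2·24=48. Service 557; fixed 288; total 845.
{A, B, C, D, E}: service 445 + fixed 485 = 930
No other subset beats 812.

Minimum total cost: 812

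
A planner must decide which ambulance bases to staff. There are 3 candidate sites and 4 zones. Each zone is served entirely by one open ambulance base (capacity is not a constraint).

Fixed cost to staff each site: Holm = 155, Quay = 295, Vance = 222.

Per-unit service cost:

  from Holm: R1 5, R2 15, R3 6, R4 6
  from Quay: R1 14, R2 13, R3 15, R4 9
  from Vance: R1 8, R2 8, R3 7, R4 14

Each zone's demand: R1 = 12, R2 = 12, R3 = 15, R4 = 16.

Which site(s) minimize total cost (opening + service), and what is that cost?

Open Holm only; minimum total cost 581.

For any fixed open set, each zone goes to its cheapest open site; total = fixed + service.
{Holm}: R1→Holm 5·12=60, R2→Holm 15·12=180, R3→Holm 6·15=90, R4→Holm 6·16=96. Service 426; fixed 155; total 581.
{Holm, Vance}: service 342 + fixed 377 = 719
{Vance}: service 521 + fixed 222 = 743
{Holm, Quay, Vance}: R1→Holm 5·12=60, R2→Vance 8·12=96, R3→Holm 6·15=90, R4→Holm 6·16=96. Service 342; fixed 672; total 1014.
(All 7 nonempty subsets were checked; Holm only is lowest.)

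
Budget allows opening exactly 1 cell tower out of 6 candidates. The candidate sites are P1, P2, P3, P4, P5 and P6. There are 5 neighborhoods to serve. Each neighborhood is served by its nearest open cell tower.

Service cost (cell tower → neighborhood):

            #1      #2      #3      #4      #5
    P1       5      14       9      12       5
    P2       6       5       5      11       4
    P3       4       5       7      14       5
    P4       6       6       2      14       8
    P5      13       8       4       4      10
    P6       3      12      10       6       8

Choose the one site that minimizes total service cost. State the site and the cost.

Choose P2 only; total service cost 31.

With exactly 1 open, each neighborhood uses its cheapest among the chosen.
{P2}: #1→P2 6, #2→P2 5, #3→P2 5, #4→P2 11, #5→P2 4. Service cost 31.
{P3}: service cost 35
{P4}: service cost 36
Among all 6 size-1 choices, {P2} is lowest.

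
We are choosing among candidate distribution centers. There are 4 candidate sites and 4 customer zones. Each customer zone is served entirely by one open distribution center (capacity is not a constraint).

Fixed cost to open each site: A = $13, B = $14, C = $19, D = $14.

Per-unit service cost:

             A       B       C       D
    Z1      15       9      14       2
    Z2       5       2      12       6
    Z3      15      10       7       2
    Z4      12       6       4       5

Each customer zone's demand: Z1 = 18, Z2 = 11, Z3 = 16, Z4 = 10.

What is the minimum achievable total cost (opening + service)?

Minimum total cost: 168

For any fixed open set, each customer zone goes to its cheapest open site; total = fixed + service.
{B, D}: Z1→D 2·18=36, Z2→B 2·11=22, Z3→D 2·16=32, Z4→D 5·10=50. Service 140; fixed 28; total 168.
{B, C, D}: Z1→D 2·18=36, Z2→B 2·11=22, Z3→D 2·16=32, Z4→C 4·10=40. Service 130; fixed 47; total 177.
{A, B, D}: Z1→D 2·18=36, Z2→B 2·11=22, Z3→D 2·16=32, Z4→D 5·10=50. Service 140; fixed 41; total 181.
{A, B, C, D}: Z1→D 2·18=36, Z2→B 2·11=22, Z3→D 2·16=32, Z4→C 4·10=40. Service 130; fixed 60; total 190.
(All 15 nonempty subsets were checked; B and D is lowest.)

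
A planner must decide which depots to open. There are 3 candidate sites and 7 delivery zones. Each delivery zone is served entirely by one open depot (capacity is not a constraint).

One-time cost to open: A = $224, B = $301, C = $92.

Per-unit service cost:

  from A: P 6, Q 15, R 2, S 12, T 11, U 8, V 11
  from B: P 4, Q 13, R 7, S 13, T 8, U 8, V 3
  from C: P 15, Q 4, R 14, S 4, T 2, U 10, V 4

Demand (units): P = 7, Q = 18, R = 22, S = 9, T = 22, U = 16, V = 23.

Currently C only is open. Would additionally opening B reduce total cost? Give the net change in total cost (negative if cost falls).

Current service cost with {C}: 817.
Adding B: each delivery zone re-picks its cheapest; new service cost 531, saving 286.
Extra fixed cost: 301. Net change = 301 − 286 = 15.
(Totals: 909 → 924.)

No — net change +15 (cost rises by 15).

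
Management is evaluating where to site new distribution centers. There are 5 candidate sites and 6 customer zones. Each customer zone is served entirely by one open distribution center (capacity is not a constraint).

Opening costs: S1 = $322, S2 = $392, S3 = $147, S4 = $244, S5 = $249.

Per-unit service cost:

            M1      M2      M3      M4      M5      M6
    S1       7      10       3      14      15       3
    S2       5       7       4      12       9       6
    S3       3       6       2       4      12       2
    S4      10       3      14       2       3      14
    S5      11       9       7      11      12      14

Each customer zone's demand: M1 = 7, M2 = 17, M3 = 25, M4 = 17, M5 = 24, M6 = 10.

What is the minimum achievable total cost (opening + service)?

Minimum total cost: 639

For any fixed open set, each customer zone goes to its cheapest open site; total = fixed + service.
{S3, S4}: M1→S3 3·7=21, M2→S4 3·17=51, M3→S3 2·25=50, M4→S4 2·17=34, M5→S4 3·24=72, M6→S3 2·10=20. Service 248; fixed 391; total 639.
{S3}: M1→S3 3·7=21, M2→S3 6·17=102, M3→S3 2·25=50, M4→S3 4·17=68, M5→S3 12·24=288, M6→S3 2·10=20. Service 549; fixed 147; total 696.
{S1, S4}: service 311 + fixed 566 = 877
{S1, S2, S3, S4, S5}: service 248 + fixed 1354 = 1602
No other subset beats 639.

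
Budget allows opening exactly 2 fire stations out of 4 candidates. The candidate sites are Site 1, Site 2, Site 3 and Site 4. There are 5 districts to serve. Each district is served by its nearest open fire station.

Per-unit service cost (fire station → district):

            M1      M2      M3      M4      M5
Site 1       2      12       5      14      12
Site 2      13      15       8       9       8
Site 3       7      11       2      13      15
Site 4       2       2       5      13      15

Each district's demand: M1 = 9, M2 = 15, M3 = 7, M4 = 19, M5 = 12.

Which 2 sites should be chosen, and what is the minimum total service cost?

Choose Site 2 and Site 4; total service cost 350.

With exactly 2 open, each district uses its cheapest among the chosen.
{Site 2, Site 4}: M1→Site 4 2·9=18, M2→Site 4 2·15=30, M3→Site 4 5·7=35, M4→Site 2 9·19=171, M5→Site 2 8·12=96. Service cost 350.
{Site 1, Site 4}: service cost 474
{Site 3, Site 4}: service cost 489
Among all 6 size-2 choices, {Site 2, Site 4} is lowest.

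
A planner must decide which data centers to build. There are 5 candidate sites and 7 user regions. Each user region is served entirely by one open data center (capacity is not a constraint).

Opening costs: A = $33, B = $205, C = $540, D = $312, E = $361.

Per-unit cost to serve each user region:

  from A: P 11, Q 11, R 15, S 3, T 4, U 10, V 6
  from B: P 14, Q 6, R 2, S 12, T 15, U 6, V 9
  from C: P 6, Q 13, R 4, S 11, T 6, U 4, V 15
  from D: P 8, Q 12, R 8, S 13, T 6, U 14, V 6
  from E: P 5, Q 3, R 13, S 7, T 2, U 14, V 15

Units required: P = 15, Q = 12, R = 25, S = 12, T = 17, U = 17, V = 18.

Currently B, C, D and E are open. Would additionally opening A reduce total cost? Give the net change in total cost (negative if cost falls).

Current service cost with {B, C, D, E}: 455.
Adding A: each user region re-picks its cheapest; new service cost 407, saving 48.
Extra fixed cost: 33. Net change = 33 − 48 = -15.
(Totals: 1873 → 1858.)

Yes — net change −15 (cost falls by 15).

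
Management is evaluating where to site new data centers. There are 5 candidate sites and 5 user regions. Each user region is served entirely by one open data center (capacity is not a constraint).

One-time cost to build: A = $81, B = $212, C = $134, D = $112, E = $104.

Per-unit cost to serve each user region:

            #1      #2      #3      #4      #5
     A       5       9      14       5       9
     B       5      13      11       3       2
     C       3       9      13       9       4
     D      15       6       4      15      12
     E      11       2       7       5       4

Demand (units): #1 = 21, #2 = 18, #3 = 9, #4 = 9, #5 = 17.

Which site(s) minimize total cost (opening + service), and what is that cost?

Open A and E; minimum total cost 502.

For any fixed open set, each user region goes to its cheapest open site; total = fixed + service.
{A, E}: #1→A 5·21=105, #2→E 2·18=36, #3→E 7·9=63, #4→A 5·9=45, #5→E 4·17=68. Service 317; fixed 185; total 502.
{C, E}: #1→C 3·21=63, #2→E 2·18=36, #3→E 7·9=63, #4→E 5·9=45, #5→C 4·17=68. Service 275; fixed 238; total 513.
{E}: service 443 + fixed 104 = 547
{A, B, C, D, E}: service 196 + fixed 643 = 839
No other subset beats 502.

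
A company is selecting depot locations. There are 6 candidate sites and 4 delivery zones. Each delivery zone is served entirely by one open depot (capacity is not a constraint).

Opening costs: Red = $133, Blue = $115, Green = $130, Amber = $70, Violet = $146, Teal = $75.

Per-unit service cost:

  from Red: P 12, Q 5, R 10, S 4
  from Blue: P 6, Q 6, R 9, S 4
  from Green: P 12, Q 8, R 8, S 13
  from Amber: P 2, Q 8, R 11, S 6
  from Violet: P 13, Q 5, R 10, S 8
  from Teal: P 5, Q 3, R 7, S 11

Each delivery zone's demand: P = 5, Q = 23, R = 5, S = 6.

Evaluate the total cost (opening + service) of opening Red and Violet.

Total cost: 528

Each delivery zone is assigned to its cheapest site among the open ones.
{Red, Violet}: P→Red 12·5=60, Q→Red 5·23=115, R→Red 10·5=50, S→Red 4·6=24. Service 249; fixed 279; total 528.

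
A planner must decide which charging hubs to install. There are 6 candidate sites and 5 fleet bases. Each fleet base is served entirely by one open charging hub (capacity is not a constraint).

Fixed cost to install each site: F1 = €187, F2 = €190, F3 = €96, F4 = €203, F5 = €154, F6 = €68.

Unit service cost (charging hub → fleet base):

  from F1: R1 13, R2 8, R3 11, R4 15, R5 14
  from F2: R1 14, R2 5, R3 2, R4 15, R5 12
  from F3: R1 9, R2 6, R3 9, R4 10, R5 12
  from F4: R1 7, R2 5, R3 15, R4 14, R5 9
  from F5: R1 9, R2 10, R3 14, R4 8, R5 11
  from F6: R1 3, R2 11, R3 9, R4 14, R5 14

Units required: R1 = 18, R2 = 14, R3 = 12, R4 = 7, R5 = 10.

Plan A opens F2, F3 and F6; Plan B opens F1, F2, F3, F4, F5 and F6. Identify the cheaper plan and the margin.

Plan A is cheaper by 500.

Plan A: {F2, F3, F6}: R1→F6 3·18=54, R2→F2 5·14=70, R3→F2 2·12=24, R4→F3 10·7=70, R5→F2 12·10=120. Service 338; fixed 354; total 692.
Plan B: {F1, F2, F3, F4, F5, F6}: R1→F6 3·18=54, R2→F2 5·14=70, R3→F2 2·12=24, R4→F5 8·7=56, R5→F4 9·10=90. Service 294; fixed 898; total 1192.
Difference: |692 − 1192| = 500.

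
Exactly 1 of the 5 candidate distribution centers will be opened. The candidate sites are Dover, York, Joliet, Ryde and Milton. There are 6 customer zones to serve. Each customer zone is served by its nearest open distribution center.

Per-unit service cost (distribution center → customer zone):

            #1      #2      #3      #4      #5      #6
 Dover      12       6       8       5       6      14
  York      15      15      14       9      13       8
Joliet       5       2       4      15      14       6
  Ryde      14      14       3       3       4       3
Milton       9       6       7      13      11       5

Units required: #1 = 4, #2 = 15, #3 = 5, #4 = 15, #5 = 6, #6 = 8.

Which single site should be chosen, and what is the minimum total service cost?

With exactly 1 open, each customer zone uses its cheapest among the chosen.
{Ryde}: #1→Ryde 14·4=56, #2→Ryde 14·15=210, #3→Ryde 3·5=15, #4→Ryde 3·15=45, #5→Ryde 4·6=24, #6→Ryde 3·8=24. Service cost 374.
{Dover}: service cost 401
{Joliet}: service cost 427
Among all 5 size-1 choices, {Ryde} is lowest.

Choose Ryde only; total service cost 374.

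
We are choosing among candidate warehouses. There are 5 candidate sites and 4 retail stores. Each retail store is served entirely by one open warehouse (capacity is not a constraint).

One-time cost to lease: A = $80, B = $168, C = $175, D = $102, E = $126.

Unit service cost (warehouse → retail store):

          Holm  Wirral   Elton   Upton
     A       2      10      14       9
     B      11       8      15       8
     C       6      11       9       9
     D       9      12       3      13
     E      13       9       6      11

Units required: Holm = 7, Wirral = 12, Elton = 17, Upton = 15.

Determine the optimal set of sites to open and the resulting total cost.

For any fixed open set, each retail store goes to its cheapest open site; total = fixed + service.
{A, D}: Holm→A 2·7=14, Wirral→A 10·12=120, Elton→D 3·17=51, Upton→A 9·15=135. Service 320; fixed 182; total 502.
{D}: service 453 + fixed 102 = 555
{A, E}: service 359 + fixed 206 = 565
{A, B, C, D, E}: service 281 + fixed 651 = 932
No other subset beats 502.

Open A and D; minimum total cost 502.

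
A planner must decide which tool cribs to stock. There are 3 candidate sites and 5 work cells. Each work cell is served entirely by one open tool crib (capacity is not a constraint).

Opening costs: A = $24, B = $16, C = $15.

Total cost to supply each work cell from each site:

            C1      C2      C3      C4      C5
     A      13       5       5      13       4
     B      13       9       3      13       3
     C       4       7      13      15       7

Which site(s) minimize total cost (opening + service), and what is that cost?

Open B only; minimum total cost 57.

For any fixed open set, each work cell goes to its cheapest open site; total = fixed + service.
{B}: C1→B 13, C2→B 9, C3→B 3, C4→B 13, C5→B 3. Service 41; fixed 16; total 57.
{B, C}: service 30 + fixed 31 = 61
{C}: C1→C 4, C2→C 7, C3→C 13, C4→C 15, C5→C 7. Service 46; fixed 15; total 61.
{A, B, C}: service 28 + fixed 55 = 83
No other subset beats 57.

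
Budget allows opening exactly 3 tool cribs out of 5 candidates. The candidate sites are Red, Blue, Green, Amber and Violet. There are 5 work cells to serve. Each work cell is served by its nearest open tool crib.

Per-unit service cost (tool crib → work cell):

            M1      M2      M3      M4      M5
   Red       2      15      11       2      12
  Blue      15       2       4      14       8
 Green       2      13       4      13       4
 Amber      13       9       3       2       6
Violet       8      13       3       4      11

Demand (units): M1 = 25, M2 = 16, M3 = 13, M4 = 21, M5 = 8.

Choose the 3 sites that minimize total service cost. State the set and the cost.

Choose Blue, Green and Amber; total service cost 195.

With exactly 3 open, each work cell uses its cheapest among the chosen.
{Blue, Green, Amber}: M1→Green 2·25=50, M2→Blue 2·16=32, M3→Amber 3·13=39, M4→Amber 2·21=42, M5→Green 4·8=32. Service cost 195.
{Red, Blue, Green}: service cost 208
{Red, Blue, Amber}: service cost 211
Among all 10 size-3 choices, {Blue, Green, Amber} is lowest.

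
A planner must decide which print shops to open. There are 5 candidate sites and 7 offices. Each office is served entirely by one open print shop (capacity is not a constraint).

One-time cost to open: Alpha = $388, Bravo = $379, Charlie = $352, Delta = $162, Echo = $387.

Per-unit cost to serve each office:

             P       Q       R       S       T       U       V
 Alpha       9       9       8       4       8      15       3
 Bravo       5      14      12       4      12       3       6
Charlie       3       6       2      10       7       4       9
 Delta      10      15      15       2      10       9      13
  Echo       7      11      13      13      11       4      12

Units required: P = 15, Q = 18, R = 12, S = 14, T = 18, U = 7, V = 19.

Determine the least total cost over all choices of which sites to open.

For any fixed open set, each office goes to its cheapest open site; total = fixed + service.
{Charlie}: P→Charlie 3·15=45, Q→Charlie 6·18=108, R→Charlie 2·12=24, S→Charlie 10·14=140, T→Charlie 7·18=126, U→Charlie 4·7=28, V→Charlie 9·19=171. Service 642; fixed 352; total 994.
{Charlie, Delta}: service 530 + fixed 514 = 1044
{Alpha}: service 755 + fixed 388 = 1143
{Alpha, Bravo, Charlie, Delta, Echo}: service 409 + fixed 1668 = 2077
No other subset beats 994.

Minimum total cost: 994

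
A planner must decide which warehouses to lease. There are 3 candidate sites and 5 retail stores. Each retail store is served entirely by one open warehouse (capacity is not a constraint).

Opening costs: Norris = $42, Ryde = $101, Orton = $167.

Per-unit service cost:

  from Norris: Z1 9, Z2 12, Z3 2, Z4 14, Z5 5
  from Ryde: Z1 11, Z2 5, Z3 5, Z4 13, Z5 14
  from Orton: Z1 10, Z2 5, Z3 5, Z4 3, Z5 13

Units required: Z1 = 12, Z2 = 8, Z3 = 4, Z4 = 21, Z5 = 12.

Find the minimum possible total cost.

Minimum total cost: 488

For any fixed open set, each retail store goes to its cheapest open site; total = fixed + service.
{Norris, Orton}: Z1→Norris 9·12=108, Z2→Orton 5·8=40, Z3→Norris 2·4=8, Z4→Orton 3·21=63, Z5→Norris 5·12=60. Service 279; fixed 209; total 488.
{Orton}: service 399 + fixed 167 = 566
{Norris, Ryde, Orton}: service 279 + fixed 310 = 589
{Norris}: service 566 + fixed 42 = 608
No other subset beats 488.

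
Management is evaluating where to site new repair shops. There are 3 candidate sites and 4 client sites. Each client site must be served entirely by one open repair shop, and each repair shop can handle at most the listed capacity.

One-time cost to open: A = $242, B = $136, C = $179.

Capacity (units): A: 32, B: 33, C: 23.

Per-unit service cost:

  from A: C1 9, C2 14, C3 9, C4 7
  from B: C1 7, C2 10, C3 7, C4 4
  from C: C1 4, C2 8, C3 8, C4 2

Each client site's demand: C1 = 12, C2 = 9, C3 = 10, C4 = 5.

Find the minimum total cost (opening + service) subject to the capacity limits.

Open {B, C}: C1→C 4·12=48, C2→C 8·9=72, C3→B 7·10=70, C4→B 4·5=20.
Loads: B carries 15/33, C carries 21/23. Service 210; fixed 315; total 525.
Next best feasible plan costs 533.

Minimum total cost: 525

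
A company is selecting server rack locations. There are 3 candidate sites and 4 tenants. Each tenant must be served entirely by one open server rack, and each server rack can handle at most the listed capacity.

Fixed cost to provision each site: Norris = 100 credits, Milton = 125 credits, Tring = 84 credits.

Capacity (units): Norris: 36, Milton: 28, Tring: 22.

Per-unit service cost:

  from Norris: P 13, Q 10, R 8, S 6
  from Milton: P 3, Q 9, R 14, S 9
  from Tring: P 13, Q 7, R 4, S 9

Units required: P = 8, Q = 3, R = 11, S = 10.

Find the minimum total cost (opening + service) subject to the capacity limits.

Open {Norris}: P→Norris 13·8=104, Q→Norris 10·3=30, R→Norris 8·11=88, S→Norris 6·10=60.
Loads: Norris carries 32/36. Service 282; fixed 100; total 382.
Next best feasible plan costs 388.

Minimum total cost: 382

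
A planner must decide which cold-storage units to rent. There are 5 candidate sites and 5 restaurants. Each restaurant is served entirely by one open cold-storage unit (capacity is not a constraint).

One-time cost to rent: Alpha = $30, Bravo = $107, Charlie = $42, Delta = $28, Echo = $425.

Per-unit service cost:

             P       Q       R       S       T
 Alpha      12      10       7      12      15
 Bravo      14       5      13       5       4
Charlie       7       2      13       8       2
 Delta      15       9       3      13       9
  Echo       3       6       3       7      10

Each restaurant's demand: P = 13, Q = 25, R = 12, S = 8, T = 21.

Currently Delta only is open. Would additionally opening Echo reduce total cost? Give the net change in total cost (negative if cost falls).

Current service cost with {Delta}: 749.
Adding Echo: each restaurant re-picks its cheapest; new service cost 470, saving 279.
Extra fixed cost: 425. Net change = 425 − 279 = 146.
(Totals: 777 → 923.)

No — net change +146 (cost rises by 146).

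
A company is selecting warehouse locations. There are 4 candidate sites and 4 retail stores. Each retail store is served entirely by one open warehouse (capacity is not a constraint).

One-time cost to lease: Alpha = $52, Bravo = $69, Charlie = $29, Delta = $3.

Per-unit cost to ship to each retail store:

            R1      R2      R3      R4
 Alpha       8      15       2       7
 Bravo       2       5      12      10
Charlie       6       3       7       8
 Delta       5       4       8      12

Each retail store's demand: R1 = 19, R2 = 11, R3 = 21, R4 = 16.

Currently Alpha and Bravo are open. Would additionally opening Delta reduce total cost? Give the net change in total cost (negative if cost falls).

Current service cost with {Alpha, Bravo}: 247.
Adding Delta: each retail store re-picks its cheapest; new service cost 236, saving 11.
Extra fixed cost: 3. Net change = 3 − 11 = -8.
(Totals: 368 → 360.)

Yes — net change −8 (cost falls by 8).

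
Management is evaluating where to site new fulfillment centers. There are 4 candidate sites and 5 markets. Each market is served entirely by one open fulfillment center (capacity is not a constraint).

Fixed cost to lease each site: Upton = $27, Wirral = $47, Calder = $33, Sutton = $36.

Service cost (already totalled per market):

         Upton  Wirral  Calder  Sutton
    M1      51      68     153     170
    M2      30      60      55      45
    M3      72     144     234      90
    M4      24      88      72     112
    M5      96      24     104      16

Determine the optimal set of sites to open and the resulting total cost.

Open Upton and Sutton; minimum total cost 256.

For any fixed open set, each market goes to its cheapest open site; total = fixed + service.
{Upton, Sutton}: M1→Upton 51, M2→Upton 30, M3→Upton 72, M4→Upton 24, M5→Sutton 16. Service 193; fixed 63; total 256.
{Upton, Wirral}: service 201 + fixed 74 = 275
{Upton, Calder, Sutton}: service 193 + fixed 96 = 289
{Upton, Wirral, Calder, Sutton}: M1→Upton 51, M2→Upton 30, M3→Upton 72, M4→Upton 24, M5→Sutton 16. Service 193; fixed 143; total 336.
No other subset beats 256.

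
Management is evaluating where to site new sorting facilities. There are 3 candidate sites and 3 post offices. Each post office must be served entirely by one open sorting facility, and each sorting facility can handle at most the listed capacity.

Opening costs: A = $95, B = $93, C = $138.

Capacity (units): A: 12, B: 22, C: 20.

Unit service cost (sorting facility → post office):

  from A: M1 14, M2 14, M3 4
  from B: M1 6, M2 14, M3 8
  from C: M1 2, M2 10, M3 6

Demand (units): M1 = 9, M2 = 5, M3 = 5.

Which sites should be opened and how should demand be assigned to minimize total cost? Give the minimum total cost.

Open {C}: M1→C 2·9=18, M2→C 10·5=50, M3→C 6·5=30.
Loads: C carries 19/20. Service 98; fixed 138; total 236.
Next best feasible plan costs 257.

Minimum total cost: 236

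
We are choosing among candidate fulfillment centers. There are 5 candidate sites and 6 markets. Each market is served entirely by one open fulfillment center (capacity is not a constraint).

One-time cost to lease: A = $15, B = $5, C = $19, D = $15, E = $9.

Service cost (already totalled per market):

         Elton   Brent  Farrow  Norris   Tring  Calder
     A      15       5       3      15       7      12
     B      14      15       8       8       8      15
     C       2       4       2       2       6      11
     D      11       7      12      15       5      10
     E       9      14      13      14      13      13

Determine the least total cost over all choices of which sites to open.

For any fixed open set, each market goes to its cheapest open site; total = fixed + service.
{C}: Elton→C 2, Brent→C 4, Farrow→C 2, Norris→C 2, Tring→C 6, Calder→C 11. Service 27; fixed 19; total 46.
{B, C}: service 27 + fixed 24 = 51
{C, E}: Elton→C 2, Brent→C 4, Farrow→C 2, Norris→C 2, Tring→C 6, Calder→C 11. Service 27; fixed 28; total 55.
{A, B, C, D, E}: Elton→C 2, Brent→C 4, Farrow→C 2, Norris→C 2, Tring→D 5, Calder→D 10. Service 25; fixed 63; total 88.
No other subset beats 46.

Minimum total cost: 46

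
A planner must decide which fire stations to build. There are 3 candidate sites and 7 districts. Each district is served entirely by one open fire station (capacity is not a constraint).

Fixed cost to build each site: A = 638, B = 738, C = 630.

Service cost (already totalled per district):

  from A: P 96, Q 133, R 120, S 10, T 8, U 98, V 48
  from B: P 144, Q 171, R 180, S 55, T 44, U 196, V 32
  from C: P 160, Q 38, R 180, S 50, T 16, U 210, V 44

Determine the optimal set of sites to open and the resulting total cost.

Open A only; minimum total cost 1151.

For any fixed open set, each district goes to its cheapest open site; total = fixed + service.
{A}: P→A 96, Q→A 133, R→A 120, S→A 10, T→A 8, U→A 98, V→A 48. Service 513; fixed 638; total 1151.
{C}: P→C 160, Q→C 38, R→C 180, S→C 50, T→C 16, U→C 210, V→C 44. Service 698; fixed 630; total 1328.
{B}: service 822 + fixed 738 = 1560
{A, B, C}: service 402 + fixed 2006 = 2408
No other subset beats 1151.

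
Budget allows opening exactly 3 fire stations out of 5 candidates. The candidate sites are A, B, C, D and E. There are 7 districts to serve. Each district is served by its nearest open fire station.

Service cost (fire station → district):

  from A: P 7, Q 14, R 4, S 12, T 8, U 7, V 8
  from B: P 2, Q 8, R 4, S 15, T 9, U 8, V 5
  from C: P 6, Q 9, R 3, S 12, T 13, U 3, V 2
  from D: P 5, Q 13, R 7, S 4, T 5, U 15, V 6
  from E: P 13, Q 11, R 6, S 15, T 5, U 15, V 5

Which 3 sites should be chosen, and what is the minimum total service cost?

Choose B, C and D; total service cost 27.

With exactly 3 open, each district uses its cheapest among the chosen.
{B, C, D}: P→B 2, Q→B 8, R→C 3, S→D 4, T→D 5, U→C 3, V→C 2. Service cost 27.
{A, C, D}: service cost 31
{C, D, E}: service cost 31
Among all 10 size-3 choices, {B, C, D} is lowest.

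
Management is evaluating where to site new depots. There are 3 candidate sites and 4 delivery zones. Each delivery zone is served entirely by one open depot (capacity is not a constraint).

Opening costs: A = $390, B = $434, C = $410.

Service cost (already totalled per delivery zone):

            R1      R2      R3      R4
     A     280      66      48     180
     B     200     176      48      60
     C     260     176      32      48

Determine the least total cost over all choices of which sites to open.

Minimum total cost: 918

For any fixed open set, each delivery zone goes to its cheapest open site; total = fixed + service.
{B}: R1→B 200, R2→B 176, R3→B 48, R4→B 60. Service 484; fixed 434; total 918.
{C}: R1→C 260, R2→C 176, R3→C 32, R4→C 48. Service 516; fixed 410; total 926.
{A}: service 574 + fixed 390 = 964
{A, B, C}: R1→B 200, R2→A 66, R3→C 32, R4→C 48. Service 346; fixed 1234; total 1580.
(All 7 nonempty subsets were checked; B only is lowest.)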